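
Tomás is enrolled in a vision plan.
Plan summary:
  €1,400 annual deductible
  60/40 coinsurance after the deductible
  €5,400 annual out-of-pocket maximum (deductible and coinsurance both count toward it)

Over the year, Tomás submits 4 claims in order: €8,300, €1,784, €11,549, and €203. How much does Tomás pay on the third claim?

Bill 1, €8,300: €1,400 to deductible, leaving €6,900; 40% of €6,900 = €2,760. Cost to member: €4,160. OOP to date €4,160.
Bill 2, €1,784: deductible met; 40% of €1,784 = €713.60. Member pays €713.60; OOP now €4,873.60.
Bill 3, €11,549: 40% coinsurance on €11,549 = €4,619.60. Adding that to €4,873.60 gives €9,493.20, past the €5,400 cap; member pays only €5,400 − €4,873.60 = €526.40.

€526.40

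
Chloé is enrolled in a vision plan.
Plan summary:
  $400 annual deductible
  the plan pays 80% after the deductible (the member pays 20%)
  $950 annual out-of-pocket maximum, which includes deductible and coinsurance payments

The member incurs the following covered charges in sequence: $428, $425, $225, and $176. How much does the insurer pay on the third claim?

Bill 1, $428: $400 finishes the deductible; $28 goes to coinsurance; 20% of $28 = $5.60. Cost to member: $405.60. OOP to date $405.60. Insurer: $428 − $405.60 = $22.40.
Bill 2, $425: 20% coinsurance on $425 = $85. Cost to member: $85. OOP to date $490.60. Insurer: $425 − $85 = $340.
Bill 3, $225: deductible already satisfied, so member's share is 20% × $225 = $45. Member pays $45; OOP now $535.60. Insurer: $225 − $45 = $180.

$180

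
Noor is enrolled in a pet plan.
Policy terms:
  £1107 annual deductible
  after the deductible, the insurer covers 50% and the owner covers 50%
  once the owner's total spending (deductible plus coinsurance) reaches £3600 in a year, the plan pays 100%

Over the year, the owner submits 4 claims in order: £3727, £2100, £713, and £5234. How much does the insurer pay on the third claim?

Claim 1 (£3727): deductible takes £1107, £2620 remains; owner's 50% is £1310. Owner pays £2417; OOP now £2417. Insurer: £3727 − £2417 = £1310.
Claim 2 (£2100): deductible already satisfied, so owner's share is 50% × £2100 = £1050. Owner pays £1050; OOP now £3467. Plan pays £2100 − £1050 = £1050.
Claim 3 (£713): deductible already satisfied, so owner's share is 50% × £713 = £356.50. Adding that to £3467 gives £3823.50, past the £3600 cap; owner pays only £3600 − £3467 = £133. Insurer: £713 − £133 = £580.

£580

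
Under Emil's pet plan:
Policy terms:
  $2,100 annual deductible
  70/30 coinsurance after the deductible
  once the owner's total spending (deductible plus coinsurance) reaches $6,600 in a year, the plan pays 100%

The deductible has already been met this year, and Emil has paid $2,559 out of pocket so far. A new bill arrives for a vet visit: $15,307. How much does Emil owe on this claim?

The deductible is already satisfied, so the full bill goes to coinsurance.
30% of $15,307 = $4,592.10 falls to the owner.
Adding $4,592.10 to the $2,559 already spent would give $7,151.10, which exceeds the $6,600 cap; the owner pays just $6,600 − $2,559 = $4,041.

$4,041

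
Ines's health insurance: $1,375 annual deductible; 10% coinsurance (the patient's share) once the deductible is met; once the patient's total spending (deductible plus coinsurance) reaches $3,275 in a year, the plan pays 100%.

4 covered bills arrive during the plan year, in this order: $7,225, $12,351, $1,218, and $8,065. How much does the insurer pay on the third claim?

Claim 1 — $7,225: deductible takes $1,375, $5,850 remains; patient's 10% is $585. Patient owes $1,960 (running OOP $1,960). Insurer: $7,225 − $1,960 = $5,265.
Claim 2 — $12,351: deductible met; 10% of $12,351 = $1,235.10. Patient pays $1,235.10; OOP now $3,195.10. Insurer: $12,351 − $1,235.10 = $11,115.90.
Claim 3 — $1,218: deductible already satisfied, so patient's share is 10% × $1,218 = $121.80. That would push OOP to $3,316.90, over the $3,275 cap, so patient pays $3,275 − $3,195.10 = $79.90. Plan pays $1,218 − $79.90 = $1,138.10.

$1,138.10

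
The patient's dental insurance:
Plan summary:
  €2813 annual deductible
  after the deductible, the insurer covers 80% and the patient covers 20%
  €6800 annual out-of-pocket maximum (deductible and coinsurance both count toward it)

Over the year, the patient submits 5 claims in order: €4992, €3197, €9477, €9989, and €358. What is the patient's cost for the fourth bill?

Bill 1, €4992: €2813 to deductible, leaving €2179; patient's 20% is €435.80. Patient pays €3248.80; OOP now €3248.80.
Bill 2, €3197: deductible met; 20% of €3197 = €639.40. Patient owes €639.40 (running OOP €3888.20).
Bill 3, €9477: deductible already satisfied, so patient's share is 20% × €9477 = €1895.40. Patient owes €1895.40 (running OOP €5783.60).
Bill 4, €9989: deductible met; 20% of €9989 = €1997.80. Adding that to €5783.60 gives €7781.40, past the €6800 cap; patient pays only €6800 − €5783.60 = €1016.40.

€1016.40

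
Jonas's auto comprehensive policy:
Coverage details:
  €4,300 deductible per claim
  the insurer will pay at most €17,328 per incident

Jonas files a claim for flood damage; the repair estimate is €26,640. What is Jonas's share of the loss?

€9,312

After the deductible, €26,640 − €4,300 = €22,340 remains.
€22,340 exceeds the €17,328 limit, so the insurer pays the limit: €17,328.
Out of pocket: €26,640 − €17,328 = €9,312.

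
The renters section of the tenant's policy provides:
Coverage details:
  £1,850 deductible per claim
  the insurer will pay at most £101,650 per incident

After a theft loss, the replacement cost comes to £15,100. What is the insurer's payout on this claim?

Subtract the deductible: £15,100 − £1,850 = £13,250.
£13,250 is within the £101,650 limit, so the insurer pays £13,250.

£13,250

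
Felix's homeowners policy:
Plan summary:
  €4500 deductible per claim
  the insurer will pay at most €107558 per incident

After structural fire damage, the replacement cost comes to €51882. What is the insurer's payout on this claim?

After the deductible, €51882 − €4500 = €47382 remains.
€47382 ≤ €107558, so the limit doesn't bind; insurer pays €47382.

€47382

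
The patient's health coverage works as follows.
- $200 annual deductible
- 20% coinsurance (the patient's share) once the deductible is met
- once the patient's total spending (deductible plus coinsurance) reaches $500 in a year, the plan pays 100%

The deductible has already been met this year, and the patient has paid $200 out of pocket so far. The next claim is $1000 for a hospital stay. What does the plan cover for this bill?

The deductible is already satisfied, so the full bill goes to coinsurance.
20% of $1000 = $200 falls to the patient.
Total out-of-pocket so far would be $200 + $200 = $400, below the $500 cap — no reduction.
Insurer pays the balance: $1000 − $200 = $800.

$800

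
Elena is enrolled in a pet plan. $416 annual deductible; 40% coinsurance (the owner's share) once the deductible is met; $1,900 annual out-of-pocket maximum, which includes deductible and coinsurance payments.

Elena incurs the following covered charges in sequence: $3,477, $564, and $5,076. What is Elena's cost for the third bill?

$34

Claim 1 — $3,477: deductible takes $416, $3,061 remains; owner's 40% is $1,224.40. Owner owes $1,640.40 (running OOP $1,640.40).
Claim 2 — $564: 40% coinsurance on $564 = $225.60. Cost to owner: $225.60. OOP to date $1,866.
Claim 3 — $5,076: deductible already satisfied, so owner's share is 40% × $5,076 = $2,030.40. OOP would hit $3,896.40 > $1,900, so the cap limits the owner to $1,900 − $1,866 = $34.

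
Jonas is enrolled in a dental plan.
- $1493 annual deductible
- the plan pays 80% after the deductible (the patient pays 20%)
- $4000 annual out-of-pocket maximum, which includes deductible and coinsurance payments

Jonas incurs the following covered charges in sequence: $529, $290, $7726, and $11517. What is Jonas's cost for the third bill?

$2084.40

#1 ($529): all of it applies to the deductible. Patient owes $529 (running OOP $529).
#2 ($290): all of it applies to the deductible. Cost to patient: $290. OOP to date $819.
#3 ($7726): deductible takes $674, $7052 remains; 20% of $7052 = $1410.40. Patient pays $2084.40; OOP now $2903.40.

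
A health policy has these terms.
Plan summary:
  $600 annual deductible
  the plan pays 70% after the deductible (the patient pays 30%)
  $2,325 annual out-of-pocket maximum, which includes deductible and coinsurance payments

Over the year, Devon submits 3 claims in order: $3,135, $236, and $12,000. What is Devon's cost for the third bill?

$893.70

#1 ($3,135): $600 finishes the deductible; $2,535 goes to coinsurance; 30% of $2,535 = $760.50. Cost to patient: $1,360.50. OOP to date $1,360.50.
#2 ($236): deductible already satisfied, so patient's share is 30% × $236 = $70.80. Patient owes $70.80 (running OOP $1,431.30).
#3 ($12,000): 30% coinsurance on $12,000 = $3,600. OOP would hit $5,031.30 > $2,325, so the cap limits the patient to $2,325 − $1,431.30 = $893.70.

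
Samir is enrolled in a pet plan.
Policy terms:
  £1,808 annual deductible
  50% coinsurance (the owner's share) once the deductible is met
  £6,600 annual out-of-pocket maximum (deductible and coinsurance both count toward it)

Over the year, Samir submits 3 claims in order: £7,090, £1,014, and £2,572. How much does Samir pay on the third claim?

Claim 1 — £7,090: £1,808 finishes the deductible; £5,282 goes to coinsurance; coinsurance £5,282 × 50% = £2,641. Cost to owner: £4,449. OOP to date £4,449.
Claim 2 — £1,014: 50% coinsurance on £1,014 = £507. Owner pays £507; OOP now £4,956.
Claim 3 — £2,572: deductible met; 50% of £2,572 = £1,286. Owner pays £1,286; OOP now £6,242.

£1,286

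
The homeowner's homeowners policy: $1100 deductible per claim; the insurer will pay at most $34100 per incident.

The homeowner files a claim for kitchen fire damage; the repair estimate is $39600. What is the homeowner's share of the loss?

Less the $1100 deductible: $39600 − $1100 = $38500.
The $34100 per-incident cap binds; insurer pays $34100.
Homeowner's share is the uncovered remainder: $39600 − $34100 = $5500.

$5500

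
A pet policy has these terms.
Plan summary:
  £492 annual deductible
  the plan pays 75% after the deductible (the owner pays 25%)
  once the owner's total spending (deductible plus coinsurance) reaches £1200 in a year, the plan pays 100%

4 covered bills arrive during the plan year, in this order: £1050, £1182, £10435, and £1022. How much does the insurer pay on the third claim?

£10162

Claim 1 — £1050: £492 to deductible, leaving £558; 25% of £558 = £139.50. Owner owes £631.50 (running OOP £631.50). Plan pays £1050 − £631.50 = £418.50.
Claim 2 — £1182: deductible met; 25% of £1182 = £295.50. Owner pays £295.50; OOP now £927. Insurer: £1182 − £295.50 = £886.50.
Claim 3 — £10435: deductible already satisfied, so owner's share is 25% × £10435 = £2608.75. Adding that to £927 gives £3535.75, past the £1200 cap; owner pays only £1200 − £927 = £273. Insurer: £10435 − £273 = £10162.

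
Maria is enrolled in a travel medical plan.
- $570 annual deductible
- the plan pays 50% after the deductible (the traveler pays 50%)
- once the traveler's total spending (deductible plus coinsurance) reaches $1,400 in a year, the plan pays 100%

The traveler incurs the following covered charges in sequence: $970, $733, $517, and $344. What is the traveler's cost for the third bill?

$258.50

#1 ($970): $570 to deductible, leaving $400; coinsurance $400 × 50% = $200. Traveler owes $770 (running OOP $770).
#2 ($733): deductible met; 50% of $733 = $366.50. Traveler owes $366.50 (running OOP $1,136.50).
#3 ($517): deductible already satisfied, so traveler's share is 50% × $517 = $258.50. Cost to traveler: $258.50. OOP to date $1,395.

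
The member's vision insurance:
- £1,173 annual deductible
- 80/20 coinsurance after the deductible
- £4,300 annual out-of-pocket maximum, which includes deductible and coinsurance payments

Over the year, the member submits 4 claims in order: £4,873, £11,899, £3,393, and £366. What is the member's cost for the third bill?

Claim 1 — £4,873: deductible takes £1,173, £3,700 remains; member's 20% is £740. Cost to member: £1,913. OOP to date £1,913.
Claim 2 — £11,899: 20% coinsurance on £11,899 = £2,379.80. Member pays £2,379.80; OOP now £4,292.80.
Claim 3 — £3,393: deductible met; 20% of £3,393 = £678.60. Adding that to £4,292.80 gives £4,971.40, past the £4,300 cap; member pays only £4,300 − £4,292.80 = £7.20.

£7.20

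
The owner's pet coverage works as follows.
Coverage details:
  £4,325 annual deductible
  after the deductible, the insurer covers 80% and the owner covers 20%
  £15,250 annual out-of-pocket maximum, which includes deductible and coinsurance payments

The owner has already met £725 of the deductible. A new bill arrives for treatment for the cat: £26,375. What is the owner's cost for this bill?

£725 of the £4,325 deductible is already met, leaving £3,600.
The remaining £22,775 (= £26,375 − £3,600) moves to coinsurance.
Owner's 20% share of £22,775 is £4,555.
Owner responsibility before any cap: £3,600 + £4,555 = £8,155.
Total out-of-pocket so far would be £725 + £8,155 = £8,880, below the £15,250 cap — no reduction.

£8,155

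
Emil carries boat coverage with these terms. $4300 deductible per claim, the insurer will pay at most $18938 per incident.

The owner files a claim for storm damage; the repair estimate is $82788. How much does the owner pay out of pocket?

Less the $4300 deductible: $82788 − $4300 = $78488.
The $18938 per-incident cap binds; insurer pays $18938.
Owner's share is the uncovered remainder: $82788 − $18938 = $63850.

$63850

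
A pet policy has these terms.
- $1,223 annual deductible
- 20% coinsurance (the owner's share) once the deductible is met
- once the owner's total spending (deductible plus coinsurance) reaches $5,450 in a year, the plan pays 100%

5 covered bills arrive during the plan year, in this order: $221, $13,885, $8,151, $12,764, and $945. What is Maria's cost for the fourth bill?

Bill 1, $221: fully absorbed by the deductible. Owner pays $221; OOP now $221.
Bill 2, $13,885: deductible takes $1,002, $12,883 remains; owner's 20% is $2,576.60. Cost to owner: $3,578.60. OOP to date $3,799.60.
Bill 3, $8,151: deductible met; 20% of $8,151 = $1,630.20. Owner owes $1,630.20 (running OOP $5,429.80).
Bill 4, $12,764: deductible already satisfied, so owner's share is 20% × $12,764 = $2,552.80. Adding that to $5,429.80 gives $7,982.60, past the $5,450 cap; owner pays only $5,450 − $5,429.80 = $20.20.

$20.20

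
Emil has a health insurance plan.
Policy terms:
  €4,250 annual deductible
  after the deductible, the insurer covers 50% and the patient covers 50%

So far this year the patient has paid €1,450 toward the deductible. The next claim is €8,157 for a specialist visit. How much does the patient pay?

€5,478.50

Remaining deductible: €4,250 − €1,450 = €2,800.
That leaves €8,157 − €2,800 = €5,357 for coinsurance.
50% of €5,357 = €2,678.50 falls to the patient.
That puts the patient's cost at €2,800 + €2,678.50 = €5,478.50.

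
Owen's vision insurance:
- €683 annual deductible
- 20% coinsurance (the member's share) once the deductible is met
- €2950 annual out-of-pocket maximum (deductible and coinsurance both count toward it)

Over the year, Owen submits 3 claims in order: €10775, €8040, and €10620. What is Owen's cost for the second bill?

€248.60

Claim 1 (€10775): €683 to deductible, leaving €10092; coinsurance €10092 × 20% = €2018.40. Member pays €2701.40; OOP now €2701.40.
Claim 2 (€8040): deductible met; 20% of €8040 = €1608. OOP would hit €4309.40 > €2950, so the cap limits the member to €2950 − €2701.40 = €248.60.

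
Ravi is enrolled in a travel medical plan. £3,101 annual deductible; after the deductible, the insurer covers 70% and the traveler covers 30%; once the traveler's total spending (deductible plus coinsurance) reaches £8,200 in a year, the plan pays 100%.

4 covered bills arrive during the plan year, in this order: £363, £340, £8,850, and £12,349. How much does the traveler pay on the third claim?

Bill 1, £363: fully absorbed by the deductible. Traveler pays £363; OOP now £363.
Bill 2, £340: fully absorbed by the deductible. Traveler pays £340; OOP now £703.
Bill 3, £8,850: deductible takes £2,398, £6,452 remains; traveler's 30% is £1,935.60. Traveler pays £4,333.60; OOP now £5,036.60.

£4,333.60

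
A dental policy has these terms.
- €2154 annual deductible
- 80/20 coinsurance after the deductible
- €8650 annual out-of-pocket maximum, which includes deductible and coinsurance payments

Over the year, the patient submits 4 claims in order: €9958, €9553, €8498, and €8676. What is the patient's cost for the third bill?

€1699.60

#1 (€9958): €2154 to deductible, leaving €7804; coinsurance €7804 × 20% = €1560.80. Patient pays €3714.80; OOP now €3714.80.
#2 (€9553): deductible already satisfied, so patient's share is 20% × €9553 = €1910.60. Cost to patient: €1910.60. OOP to date €5625.40.
#3 (€8498): deductible met; 20% of €8498 = €1699.60. Patient owes €1699.60 (running OOP €7325).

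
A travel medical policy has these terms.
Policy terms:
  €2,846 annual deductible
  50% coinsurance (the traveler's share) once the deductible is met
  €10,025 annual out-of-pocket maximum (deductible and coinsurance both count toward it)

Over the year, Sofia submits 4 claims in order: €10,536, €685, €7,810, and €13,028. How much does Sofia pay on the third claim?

Claim 1 — €10,536: €2,846 to deductible, leaving €7,690; traveler's 50% is €3,845. Traveler owes €6,691 (running OOP €6,691).
Claim 2 — €685: 50% coinsurance on €685 = €342.50. Traveler pays €342.50; OOP now €7,033.50.
Claim 3 — €7,810: deductible met; 50% of €7,810 = €3,905. Adding that to €7,033.50 gives €10,938.50, past the €10,025 cap; traveler pays only €10,025 − €7,033.50 = €2,991.50.

€2,991.50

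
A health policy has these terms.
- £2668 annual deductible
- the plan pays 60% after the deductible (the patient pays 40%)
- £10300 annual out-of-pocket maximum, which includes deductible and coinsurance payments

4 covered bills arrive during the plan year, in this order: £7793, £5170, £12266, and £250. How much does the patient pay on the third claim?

Claim 1 — £7793: deductible takes £2668, £5125 remains; coinsurance £5125 × 40% = £2050. Cost to patient: £4718. OOP to date £4718.
Claim 2 — £5170: deductible met; 40% of £5170 = £2068. Patient pays £2068; OOP now £6786.
Claim 3 — £12266: deductible met; 40% of £12266 = £4906.40. That would push OOP to £11692.40, over the £10300 cap, so patient pays £10300 − £6786 = £3514.

£3514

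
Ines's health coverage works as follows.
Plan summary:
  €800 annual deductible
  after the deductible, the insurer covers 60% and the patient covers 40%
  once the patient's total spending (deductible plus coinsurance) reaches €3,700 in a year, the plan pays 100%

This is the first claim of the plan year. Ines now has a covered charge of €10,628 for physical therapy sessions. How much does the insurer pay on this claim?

€6,928

Deductible not yet touched, so the first €800 of the bill goes to the deductible.
That leaves €10,628 − €800 = €9,828 for coinsurance.
40% of €9,828 = €3,931.20 falls to the patient.
So the patient owes €800 + €3,931.20 = €4,731.20 before any cap.
Adding €4,731.20 to the €0 already spent would give €4,731.20, which exceeds the €3,700 cap; the patient pays just €3,700 − €0 = €3,700.
The insurer covers the remainder: €10,628 − €3,700 = €6,928.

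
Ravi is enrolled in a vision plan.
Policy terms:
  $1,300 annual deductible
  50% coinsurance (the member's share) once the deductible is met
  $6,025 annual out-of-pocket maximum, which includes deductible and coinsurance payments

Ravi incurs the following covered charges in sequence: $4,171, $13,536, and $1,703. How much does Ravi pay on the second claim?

$3,289.50

Bill 1, $4,171: deductible takes $1,300, $2,871 remains; coinsurance $2,871 × 50% = $1,435.50. Member owes $2,735.50 (running OOP $2,735.50).
Bill 2, $13,536: deductible already satisfied, so member's share is 50% × $13,536 = $6,768. OOP would hit $9,503.50 > $6,025, so the cap limits the member to $6,025 − $2,735.50 = $3,289.50.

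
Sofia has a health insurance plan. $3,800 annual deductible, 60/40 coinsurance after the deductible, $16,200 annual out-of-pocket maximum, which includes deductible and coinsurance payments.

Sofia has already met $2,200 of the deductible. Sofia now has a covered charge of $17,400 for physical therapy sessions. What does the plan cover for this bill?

$9,480

Remaining deductible: $3,800 − $2,200 = $1,600.
After the $1,600 deductible portion, $17,400 − $1,600 = $15,800 is subject to coinsurance.
Patient's 40% share of $15,800 is $6,320.
So the patient owes $1,600 + $6,320 = $7,920 before any cap.
Total out-of-pocket so far would be $2,200 + $7,920 = $10,120, below the $16,200 cap — no reduction.
Insurer pays the balance: $17,400 − $7,920 = $9,480.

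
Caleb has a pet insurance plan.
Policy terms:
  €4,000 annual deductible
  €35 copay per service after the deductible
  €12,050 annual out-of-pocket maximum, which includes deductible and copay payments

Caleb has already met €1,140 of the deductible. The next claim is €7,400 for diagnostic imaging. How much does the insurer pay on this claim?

€4,505

Remaining deductible: €4,000 − €1,140 = €2,860.
That leaves €7,400 − €2,860 = €4,540 for the copay.
Copay on this service: €35.
So the owner owes €2,860 + €35 = €2,895 before any cap.
Total out-of-pocket so far would be €1,140 + €2,895 = €4,035, below the €12,050 cap — no reduction.
Insurer pays the balance: €7,400 − €2,895 = €4,505.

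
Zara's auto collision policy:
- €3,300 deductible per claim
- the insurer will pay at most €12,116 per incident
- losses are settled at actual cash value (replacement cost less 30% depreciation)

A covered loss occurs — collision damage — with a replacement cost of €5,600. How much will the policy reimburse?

Actual cash value after 30% depreciation: €5,600 × 70% = €3,920.
After the deductible, €3,920 − €3,300 = €620 remains.
That's under the €12,116 cap, so the insurer reimburses the full €620.

€620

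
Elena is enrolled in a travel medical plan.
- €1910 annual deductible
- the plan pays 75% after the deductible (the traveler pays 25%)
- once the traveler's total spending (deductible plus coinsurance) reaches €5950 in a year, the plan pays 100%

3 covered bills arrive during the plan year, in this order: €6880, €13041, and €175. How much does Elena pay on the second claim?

Claim 1 (€6880): deductible takes €1910, €4970 remains; 25% of €4970 = €1242.50. Cost to traveler: €3152.50. OOP to date €3152.50.
Claim 2 (€13041): deductible already satisfied, so traveler's share is 25% × €13041 = €3260.25. That would push OOP to €6412.75, over the €5950 cap, so traveler pays €5950 − €3152.50 = €2797.50.

€2797.50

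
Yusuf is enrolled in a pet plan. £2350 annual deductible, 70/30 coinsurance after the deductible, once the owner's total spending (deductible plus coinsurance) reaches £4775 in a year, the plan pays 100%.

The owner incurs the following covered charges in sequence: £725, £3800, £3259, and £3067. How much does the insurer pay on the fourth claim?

Bill 1, £725: entire amount goes to the deductible. Cost to owner: £725. OOP to date £725. Plan pays £725 − £725 = £0.
Bill 2, £3800: £1625 finishes the deductible; £2175 goes to coinsurance; owner's 30% is £652.50. Owner pays £2277.50; OOP now £3002.50. Insurer: £3800 − £2277.50 = £1522.50.
Bill 3, £3259: 30% coinsurance on £3259 = £977.70. Owner owes £977.70 (running OOP £3980.20). Plan pays £3259 − £977.70 = £2281.30.
Bill 4, £3067: 30% coinsurance on £3067 = £920.10. OOP would hit £4900.30 > £4775, so the cap limits the owner to £4775 − £3980.20 = £794.80. Plan pays £3067 − £794.80 = £2272.20.

£2272.20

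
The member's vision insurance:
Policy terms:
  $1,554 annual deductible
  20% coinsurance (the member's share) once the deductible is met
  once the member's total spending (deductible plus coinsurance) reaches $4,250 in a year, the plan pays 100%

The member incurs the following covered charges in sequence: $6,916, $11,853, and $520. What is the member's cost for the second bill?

Claim 1 ($6,916): $1,554 finishes the deductible; $5,362 goes to coinsurance; member's 20% is $1,072.40. Cost to member: $2,626.40. OOP to date $2,626.40.
Claim 2 ($11,853): deductible met; 20% of $11,853 = $2,370.60. That would push OOP to $4,997, over the $4,250 cap, so member pays $4,250 − $2,626.40 = $1,623.60.

$1,623.60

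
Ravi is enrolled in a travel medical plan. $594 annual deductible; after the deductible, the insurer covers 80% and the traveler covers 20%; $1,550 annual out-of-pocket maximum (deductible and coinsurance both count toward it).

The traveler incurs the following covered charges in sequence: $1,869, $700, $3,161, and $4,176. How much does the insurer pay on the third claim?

Bill 1, $1,869: deductible takes $594, $1,275 remains; 20% of $1,275 = $255. Traveler owes $849 (running OOP $849). Plan pays $1,869 − $849 = $1,020.
Bill 2, $700: 20% coinsurance on $700 = $140. Cost to traveler: $140. OOP to date $989. Insurer: $700 − $140 = $560.
Bill 3, $3,161: deductible met; 20% of $3,161 = $632.20. That would push OOP to $1,621.20, over the $1,550 cap, so traveler pays $1,550 − $989 = $561. Plan pays $3,161 − $561 = $2,600.

$2,600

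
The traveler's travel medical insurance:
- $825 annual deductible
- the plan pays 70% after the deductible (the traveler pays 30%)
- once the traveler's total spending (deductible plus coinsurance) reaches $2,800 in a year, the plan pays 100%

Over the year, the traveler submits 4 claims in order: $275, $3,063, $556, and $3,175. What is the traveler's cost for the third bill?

$166.80

Claim 1 — $275: fully absorbed by the deductible. Traveler pays $275; OOP now $275.
Claim 2 — $3,063: deductible takes $550, $2,513 remains; coinsurance $2,513 × 30% = $753.90. Cost to traveler: $1,303.90. OOP to date $1,578.90.
Claim 3 — $556: deductible met; 30% of $556 = $166.80. Traveler owes $166.80 (running OOP $1,745.70).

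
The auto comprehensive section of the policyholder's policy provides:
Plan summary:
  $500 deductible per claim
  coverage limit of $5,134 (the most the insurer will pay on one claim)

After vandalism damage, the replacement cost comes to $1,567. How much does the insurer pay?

$1,067

After the deductible, $1,567 − $500 = $1,067 remains.
$1,067 ≤ $5,134, so the limit doesn't bind; insurer pays $1,067.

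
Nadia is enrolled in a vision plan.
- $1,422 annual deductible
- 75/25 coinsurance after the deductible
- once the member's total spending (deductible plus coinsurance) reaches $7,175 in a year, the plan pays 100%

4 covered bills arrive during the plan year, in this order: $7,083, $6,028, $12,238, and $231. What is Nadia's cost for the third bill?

$2,830.75

Claim 1 ($7,083): deductible takes $1,422, $5,661 remains; 25% of $5,661 = $1,415.25. Member pays $2,837.25; OOP now $2,837.25.
Claim 2 ($6,028): 25% coinsurance on $6,028 = $1,507. Member pays $1,507; OOP now $4,344.25.
Claim 3 ($12,238): deductible met; 25% of $12,238 = $3,059.50. That would push OOP to $7,403.75, over the $7,175 cap, so member pays $7,175 − $4,344.25 = $2,830.75.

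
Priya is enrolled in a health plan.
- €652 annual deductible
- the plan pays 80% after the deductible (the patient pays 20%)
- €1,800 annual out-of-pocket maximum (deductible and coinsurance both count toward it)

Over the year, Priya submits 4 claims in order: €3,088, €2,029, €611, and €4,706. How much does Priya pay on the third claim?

#1 (€3,088): deductible takes €652, €2,436 remains; coinsurance €2,436 × 20% = €487.20. Patient pays €1,139.20; OOP now €1,139.20.
#2 (€2,029): 20% coinsurance on €2,029 = €405.80. Patient owes €405.80 (running OOP €1,545).
#3 (€611): 20% coinsurance on €611 = €122.20. Patient pays €122.20; OOP now €1,667.20.

€122.20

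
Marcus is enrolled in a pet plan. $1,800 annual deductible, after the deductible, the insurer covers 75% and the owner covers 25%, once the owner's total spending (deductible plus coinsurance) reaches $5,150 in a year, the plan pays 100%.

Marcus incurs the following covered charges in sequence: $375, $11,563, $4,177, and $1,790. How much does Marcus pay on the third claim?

$815.50

Bill 1, $375: entire amount goes to the deductible. Cost to owner: $375. OOP to date $375.
Bill 2, $11,563: $1,425 to deductible, leaving $10,138; coinsurance $10,138 × 25% = $2,534.50. Owner owes $3,959.50 (running OOP $4,334.50).
Bill 3, $4,177: deductible already satisfied, so owner's share is 25% × $4,177 = $1,044.25. OOP would hit $5,378.75 > $5,150, so the cap limits the owner to $5,150 − $4,334.50 = $815.50.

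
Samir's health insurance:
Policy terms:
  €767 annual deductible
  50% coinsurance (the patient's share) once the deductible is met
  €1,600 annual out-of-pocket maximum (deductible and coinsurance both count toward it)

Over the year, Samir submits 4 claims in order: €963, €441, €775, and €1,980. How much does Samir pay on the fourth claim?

#1 (€963): €767 to deductible, leaving €196; patient's 50% is €98. Patient owes €865 (running OOP €865).
#2 (€441): 50% coinsurance on €441 = €220.50. Patient owes €220.50 (running OOP €1,085.50).
#3 (€775): deductible met; 50% of €775 = €387.50. Patient owes €387.50 (running OOP €1,473).
#4 (€1,980): 50% coinsurance on €1,980 = €990. OOP would hit €2,463 > €1,600, so the cap limits the patient to €1,600 − €1,473 = €127.

€127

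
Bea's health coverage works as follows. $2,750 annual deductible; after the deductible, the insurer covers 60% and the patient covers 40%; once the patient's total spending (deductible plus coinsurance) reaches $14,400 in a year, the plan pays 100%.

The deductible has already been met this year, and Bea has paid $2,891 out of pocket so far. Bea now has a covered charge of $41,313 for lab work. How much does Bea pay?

$11,509

With the deductible met, the entire $41,313 is subject to coinsurance.
Patient's 40% share of $41,313 is $16,525.20.
That would bring total out-of-pocket to $19,416.20, past the $14,400 cap. The patient is capped at $14,400 − $2,891 = $11,509 on this claim.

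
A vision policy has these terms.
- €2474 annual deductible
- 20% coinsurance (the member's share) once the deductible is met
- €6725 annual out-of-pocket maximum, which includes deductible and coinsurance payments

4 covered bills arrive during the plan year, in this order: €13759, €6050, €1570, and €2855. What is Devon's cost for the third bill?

Claim 1 (€13759): €2474 finishes the deductible; €11285 goes to coinsurance; 20% of €11285 = €2257. Member owes €4731 (running OOP €4731).
Claim 2 (€6050): 20% coinsurance on €6050 = €1210. Member pays €1210; OOP now €5941.
Claim 3 (€1570): deductible already satisfied, so member's share is 20% × €1570 = €314. Member owes €314 (running OOP €6255).

€314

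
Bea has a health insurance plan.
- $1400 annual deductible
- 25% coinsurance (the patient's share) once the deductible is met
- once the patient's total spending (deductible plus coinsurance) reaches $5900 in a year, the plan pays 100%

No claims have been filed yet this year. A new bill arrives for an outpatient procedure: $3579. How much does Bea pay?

$1944.75

The full $1400 deductible is still open; $1400 of this bill applies to it.
That leaves $3579 − $1400 = $2179 for coinsurance.
Patient's 25% share of $2179 is $544.75.
Patient responsibility before any cap: $1400 + $544.75 = $1944.75.
Cumulative spending $0 + $1944.75 = $1944.75 stays under the $5900 maximum.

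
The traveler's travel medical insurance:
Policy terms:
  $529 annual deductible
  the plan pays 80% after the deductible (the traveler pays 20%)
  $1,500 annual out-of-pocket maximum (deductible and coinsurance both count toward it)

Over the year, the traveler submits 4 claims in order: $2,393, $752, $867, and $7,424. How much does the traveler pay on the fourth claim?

$274.40

Claim 1 ($2,393): $529 to deductible, leaving $1,864; coinsurance $1,864 × 20% = $372.80. Traveler pays $901.80; OOP now $901.80.
Claim 2 ($752): deductible already satisfied, so traveler's share is 20% × $752 = $150.40. Traveler owes $150.40 (running OOP $1,052.20).
Claim 3 ($867): deductible met; 20% of $867 = $173.40. Traveler pays $173.40; OOP now $1,225.60.
Claim 4 ($7,424): deductible met; 20% of $7,424 = $1,484.80. OOP would hit $2,710.40 > $1,500, so the cap limits the traveler to $1,500 − $1,225.60 = $274.40.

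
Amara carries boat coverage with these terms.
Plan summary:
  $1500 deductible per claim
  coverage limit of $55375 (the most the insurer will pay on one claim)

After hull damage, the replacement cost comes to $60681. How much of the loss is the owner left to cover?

Subtract the deductible: $60681 − $1500 = $59181.
Since $59181 > $55375, the payout is capped at $55375.
The owner bears the rest of the original loss: $60681 − $55375 = $5306.

$5306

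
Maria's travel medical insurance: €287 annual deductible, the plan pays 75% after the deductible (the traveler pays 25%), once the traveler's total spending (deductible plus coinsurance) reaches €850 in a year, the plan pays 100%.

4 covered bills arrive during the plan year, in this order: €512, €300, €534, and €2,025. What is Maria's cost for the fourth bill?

Claim 1 (€512): deductible takes €287, €225 remains; 25% of €225 = €56.25. Traveler pays €343.25; OOP now €343.25.
Claim 2 (€300): deductible met; 25% of €300 = €75. Cost to traveler: €75. OOP to date €418.25.
Claim 3 (€534): deductible already satisfied, so traveler's share is 25% × €534 = €133.50. Traveler owes €133.50 (running OOP €551.75).
Claim 4 (€2,025): deductible met; 25% of €2,025 = €506.25. Adding that to €551.75 gives €1,058, past the €850 cap; traveler pays only €850 − €551.75 = €298.25.

€298.25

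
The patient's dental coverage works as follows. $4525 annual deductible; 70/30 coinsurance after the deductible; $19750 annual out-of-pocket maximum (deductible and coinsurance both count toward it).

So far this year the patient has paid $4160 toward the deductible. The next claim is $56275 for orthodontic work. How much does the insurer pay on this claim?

$40685

$4160 of the $4525 deductible is already met, leaving $365.
That leaves $56275 − $365 = $55910 for coinsurance.
Coinsurance: $55910 × 30% = $16773.
That puts the patient's cost at $365 + $16773 = $17138 before any cap.
Adding $17138 to the $4160 already spent would give $21298, which exceeds the $19750 cap; the patient pays just $19750 − $4160 = $15590.
The plan picks up $56275 − $15590 = $40685.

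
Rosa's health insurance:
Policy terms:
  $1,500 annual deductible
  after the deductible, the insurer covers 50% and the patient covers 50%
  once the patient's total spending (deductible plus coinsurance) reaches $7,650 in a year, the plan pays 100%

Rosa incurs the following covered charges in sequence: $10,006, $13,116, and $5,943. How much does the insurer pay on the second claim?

Claim 1 ($10,006): $1,500 finishes the deductible; $8,506 goes to coinsurance; 50% of $8,506 = $4,253. Patient owes $5,753 (running OOP $5,753). Plan pays $10,006 − $5,753 = $4,253.
Claim 2 ($13,116): deductible met; 50% of $13,116 = $6,558. Adding that to $5,753 gives $12,311, past the $7,650 cap; patient pays only $7,650 − $5,753 = $1,897. Insurer: $13,116 − $1,897 = $11,219.

$11,219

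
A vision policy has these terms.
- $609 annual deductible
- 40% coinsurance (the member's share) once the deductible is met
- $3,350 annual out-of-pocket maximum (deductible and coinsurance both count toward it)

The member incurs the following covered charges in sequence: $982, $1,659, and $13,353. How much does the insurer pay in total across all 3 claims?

Bill 1, $982: deductible takes $609, $373 remains; 40% of $373 = $149.20. Member pays $758.20; OOP now $758.20. Insurer: $982 − $758.20 = $223.80.
Bill 2, $1,659: deductible already satisfied, so member's share is 40% × $1,659 = $663.60. Member owes $663.60 (running OOP $1,421.80). Plan pays $1,659 − $663.60 = $995.40.
Bill 3, $13,353: 40% coinsurance on $13,353 = $5,341.20. OOP would hit $6,763 > $3,350, so the cap limits the member to $3,350 − $1,421.80 = $1,928.20. Insurer: $13,353 − $1,928.20 = $11,424.80.
Insurer total = bills − member's total = $15,994 − $3,350 = $12,644.

$12,644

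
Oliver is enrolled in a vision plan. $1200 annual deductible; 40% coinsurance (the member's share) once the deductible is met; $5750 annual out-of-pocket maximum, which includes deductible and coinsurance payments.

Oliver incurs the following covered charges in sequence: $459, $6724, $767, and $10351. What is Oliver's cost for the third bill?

#1 ($459): all of it applies to the deductible. Cost to member: $459. OOP to date $459.
#2 ($6724): $741 to deductible, leaving $5983; 40% of $5983 = $2393.20. Member owes $3134.20 (running OOP $3593.20).
#3 ($767): deductible already satisfied, so member's share is 40% × $767 = $306.80. Cost to member: $306.80. OOP to date $3900.

$306.80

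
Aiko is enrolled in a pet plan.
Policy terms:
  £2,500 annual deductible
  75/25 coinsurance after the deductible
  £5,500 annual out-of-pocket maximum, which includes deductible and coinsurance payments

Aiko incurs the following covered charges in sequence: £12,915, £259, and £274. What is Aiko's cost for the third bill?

Bill 1, £12,915: £2,500 finishes the deductible; £10,415 goes to coinsurance; 25% of £10,415 = £2,603.75. Owner pays £5,103.75; OOP now £5,103.75.
Bill 2, £259: deductible met; 25% of £259 = £64.75. Cost to owner: £64.75. OOP to date £5,168.50.
Bill 3, £274: deductible met; 25% of £274 = £68.50. Owner owes £68.50 (running OOP £5,237).

£68.50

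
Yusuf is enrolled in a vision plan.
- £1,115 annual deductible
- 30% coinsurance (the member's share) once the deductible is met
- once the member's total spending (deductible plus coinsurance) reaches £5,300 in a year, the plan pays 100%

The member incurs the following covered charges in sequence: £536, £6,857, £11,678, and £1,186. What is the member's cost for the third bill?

£2,301.60

Claim 1 — £536: all of it applies to the deductible. Member owes £536 (running OOP £536).
Claim 2 — £6,857: £579 to deductible, leaving £6,278; coinsurance £6,278 × 30% = £1,883.40. Cost to member: £2,462.40. OOP to date £2,998.40.
Claim 3 — £11,678: deductible met; 30% of £11,678 = £3,503.40. Adding that to £2,998.40 gives £6,501.80, past the £5,300 cap; member pays only £5,300 − £2,998.40 = £2,301.60.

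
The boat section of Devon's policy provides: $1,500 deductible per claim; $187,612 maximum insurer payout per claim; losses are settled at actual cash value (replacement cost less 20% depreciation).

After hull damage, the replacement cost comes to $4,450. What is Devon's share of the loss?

At 20% depreciation, ACV = $4,450 − $890 = $3,560.
After the deductible, $3,560 − $1,500 = $2,060 remains.
$2,060 is within the $187,612 limit, so the insurer pays $2,060.
The owner bears the rest of the original loss: $4,450 − $2,060 = $2,390.

$2,390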